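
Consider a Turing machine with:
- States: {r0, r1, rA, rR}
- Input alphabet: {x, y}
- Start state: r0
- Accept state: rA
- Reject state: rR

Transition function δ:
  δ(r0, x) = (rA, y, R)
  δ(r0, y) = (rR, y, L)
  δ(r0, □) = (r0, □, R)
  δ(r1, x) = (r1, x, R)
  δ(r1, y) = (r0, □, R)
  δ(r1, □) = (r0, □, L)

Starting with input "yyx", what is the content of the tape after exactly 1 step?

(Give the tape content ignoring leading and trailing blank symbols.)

Execution trace:
Initial: [r0]yyx
Step 1: δ(r0, y) = (rR, y, L) → [rR]□yyx

The machine reaches the reject state rR and halts.

After 1 step, the tape (ignoring leading/trailing blanks) is: yyx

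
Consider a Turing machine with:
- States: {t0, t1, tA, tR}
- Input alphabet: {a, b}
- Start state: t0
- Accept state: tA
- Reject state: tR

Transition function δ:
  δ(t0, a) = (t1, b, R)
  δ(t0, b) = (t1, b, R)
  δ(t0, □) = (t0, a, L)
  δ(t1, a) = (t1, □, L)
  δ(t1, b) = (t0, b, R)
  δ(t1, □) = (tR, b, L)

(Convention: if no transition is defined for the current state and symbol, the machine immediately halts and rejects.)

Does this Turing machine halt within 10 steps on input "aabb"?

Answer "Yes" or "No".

Execution trace:
Initial: [t0]aabb
Step 1: δ(t0, a) = (t1, b, R) → b[t1]abb
Step 2: δ(t1, a) = (t1, □, L) → [t1]b□bb
Step 3: δ(t1, b) = (t0, b, R) → b[t0]□bb
Step 4: δ(t0, □) = (t0, a, L) → [t0]babb
Step 5: δ(t0, b) = (t1, b, R) → b[t1]abb
Step 6: δ(t1, a) = (t1, □, L) → [t1]b□bb
Step 7: δ(t1, b) = (t0, b, R) → b[t0]□bb
Step 8: δ(t0, □) = (t0, a, L) → [t0]babb
Step 9: δ(t0, b) = (t1, b, R) → b[t1]abb
Step 10: δ(t1, a) = (t1, □, L) → [t1]b□bb

The machine has not reached a halting state after 10 steps.
The machine did not halt within the 10-step bound.

Answer: No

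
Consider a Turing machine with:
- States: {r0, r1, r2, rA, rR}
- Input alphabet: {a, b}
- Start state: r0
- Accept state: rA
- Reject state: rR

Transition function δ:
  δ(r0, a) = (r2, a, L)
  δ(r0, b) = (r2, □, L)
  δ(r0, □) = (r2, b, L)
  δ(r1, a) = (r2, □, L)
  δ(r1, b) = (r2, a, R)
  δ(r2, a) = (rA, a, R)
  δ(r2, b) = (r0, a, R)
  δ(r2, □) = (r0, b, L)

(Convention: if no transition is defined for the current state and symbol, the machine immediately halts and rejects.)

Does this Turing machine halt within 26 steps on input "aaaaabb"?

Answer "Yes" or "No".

Execution trace:
Initial: [r0]aaaaabb
Step 1: δ(r0, a) = (r2, a, L) → [r2]□aaaaabb
Step 2: δ(r2, □) = (r0, b, L) → [r0]□baaaaabb
Step 3: δ(r0, □) = (r2, b, L) → [r2]□bbaaaaabb
Step 4: δ(r2, □) = (r0, b, L) → [r0]□bbbaaaaabb
Step 5: δ(r0, □) = (r2, b, L) → [r2]□bbbbaaaaabb
Step 6: δ(r2, □) = (r0, b, L) → [r0]□bbbbbaaaaabb
Step 7: δ(r0, □) = (r2, b, L) → [r2]□bbbbbbaaaaabb
Step 8: δ(r2, □) = (r0, b, L) → [r0]□bbbbbbbaaaaabb
Step 9: δ(r0, □) = (r2, b, L) → [r2]□bbbbbbbbaaaaabb
Step 10: δ(r2, □) = (r0, b, L) → [r0]□bbbbbbbbbaaaaabb
Step 11: δ(r0, □) = (r2, b, L) → [r2]□bbbbbbbbbbaaaaabb
Step 12: δ(r2, □) = (r0, b, L) → [r0]□bbbbbbbbbbbaaaaabb
Step 13: δ(r0, □) = (r2, b, L) → [r2]□bbbbbbbbbbbbaaaaabb
Step 14: δ(r2, □) = (r0, b, L) → [r0]□bbbbbbbbbbbbbaaaaabb
Step 15: δ(r0, □) = (r2, b, L) → [r2]□bbbbbbbbbbbbbbaaaaabb
Step 16: δ(r2, □) = (r0, b, L) → [r0]□bbbbbbbbbbbbbbbaaaaabb
Step 17: δ(r0, □) = (r2, b, L) → [r2]□bbbbbbbbbbbbbbbbaaaaabb
Step 18: δ(r2, □) = (r0, b, L) → [r0]□bbbbbbbbbbbbbbbbbaaaaabb
Step 19: δ(r0, □) = (r2, b, L) → [r2]□bbbbbbbbbbbbbbbbbbaaaaabb
Step 20: δ(r2, □) = (r0, b, L) → [r0]□bbbbbbbbbbbbbbbbbbbaaaaabb
Step 21: δ(r0, □) = (r2, b, L) → [r2]□bbbbbbbbbbbbbbbbbbbbaaaaabb
Step 22: δ(r2, □) = (r0, b, L) → [r0]□bbbbbbbbbbbbbbbbbbbbbaaaaabb
Step 23: δ(r0, □) = (r2, b, L) → [r2]□bbbbbbbbbbbbbbbbbbbbbbaaaaabb
Step 24: δ(r2, □) = (r0, b, L) → [r0]□bbbbbbbbbbbbbbbbbbbbbbbaaaaabb
Step 25: δ(r0, □) = (r2, b, L) → [r2]□bbbbbbbbbbbbbbbbbbbbbbbbaaaaabb
Step 26: δ(r2, □) = (r0, b, L) → [r0]□bbbbbbbbbbbbbbbbbbbbbbbbbaaaaabb

The machine has not reached a halting state after 26 steps.
The machine did not halt within the 26-step bound.

Answer: No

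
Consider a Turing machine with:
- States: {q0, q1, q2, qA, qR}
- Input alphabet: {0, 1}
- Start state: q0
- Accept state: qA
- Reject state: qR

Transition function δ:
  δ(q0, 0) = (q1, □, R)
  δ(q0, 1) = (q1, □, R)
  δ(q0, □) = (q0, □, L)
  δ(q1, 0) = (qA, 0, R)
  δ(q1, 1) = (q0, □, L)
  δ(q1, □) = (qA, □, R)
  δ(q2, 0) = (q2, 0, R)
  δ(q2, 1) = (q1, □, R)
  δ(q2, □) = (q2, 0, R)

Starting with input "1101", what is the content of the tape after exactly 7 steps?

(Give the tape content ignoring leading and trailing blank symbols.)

Execution trace:
Initial: [q0]1101
Step 1: δ(q0, 1) = (q1, □, R) → □[q1]101
Step 2: δ(q1, 1) = (q0, □, L) → [q0]□□01
Step 3: δ(q0, □) = (q0, □, L) → [q0]□□□01
Step 4: δ(q0, □) = (q0, □, L) → [q0]□□□□01
Step 5: δ(q0, □) = (q0, □, L) → [q0]□□□□□01
Step 6: δ(q0, □) = (q0, □, L) → [q0]□□□□□□01
Step 7: δ(q0, □) = (q0, □, L) → [q0]□□□□□□□01

After 7 steps, the tape (ignoring leading/trailing blanks) is: 01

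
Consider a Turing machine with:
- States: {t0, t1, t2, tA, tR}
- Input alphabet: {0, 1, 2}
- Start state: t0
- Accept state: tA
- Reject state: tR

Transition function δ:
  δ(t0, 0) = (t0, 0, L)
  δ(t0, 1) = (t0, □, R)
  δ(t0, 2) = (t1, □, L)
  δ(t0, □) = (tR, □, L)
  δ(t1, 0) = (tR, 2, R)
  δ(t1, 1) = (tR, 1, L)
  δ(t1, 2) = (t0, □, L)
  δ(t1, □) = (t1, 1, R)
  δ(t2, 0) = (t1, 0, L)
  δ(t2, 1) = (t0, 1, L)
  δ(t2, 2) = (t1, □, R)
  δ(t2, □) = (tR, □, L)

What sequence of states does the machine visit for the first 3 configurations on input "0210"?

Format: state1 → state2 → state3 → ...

Execution trace:
Initial: [t0]0210
Step 1: δ(t0, 0) = (t0, 0, L) → [t0]□0210
Step 2: δ(t0, □) = (tR, □, L) → [tR]□□0210

The machine reaches the reject state tR and halts.

State sequence: t0 → t0 → tR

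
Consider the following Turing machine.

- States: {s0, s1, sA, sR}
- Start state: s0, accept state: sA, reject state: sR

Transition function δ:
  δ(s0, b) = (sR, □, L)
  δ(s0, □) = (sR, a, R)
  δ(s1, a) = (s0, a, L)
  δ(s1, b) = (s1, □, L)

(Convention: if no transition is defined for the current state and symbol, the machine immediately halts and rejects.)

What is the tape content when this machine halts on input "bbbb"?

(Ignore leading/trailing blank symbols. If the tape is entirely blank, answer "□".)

Execution trace:
Initial: [s0]bbbb
Step 1: δ(s0, b) = (sR, □, L) → [sR]□□bbb

The machine reaches the reject state sR and halts.

Final tape (ignoring leading/trailing blanks): bbb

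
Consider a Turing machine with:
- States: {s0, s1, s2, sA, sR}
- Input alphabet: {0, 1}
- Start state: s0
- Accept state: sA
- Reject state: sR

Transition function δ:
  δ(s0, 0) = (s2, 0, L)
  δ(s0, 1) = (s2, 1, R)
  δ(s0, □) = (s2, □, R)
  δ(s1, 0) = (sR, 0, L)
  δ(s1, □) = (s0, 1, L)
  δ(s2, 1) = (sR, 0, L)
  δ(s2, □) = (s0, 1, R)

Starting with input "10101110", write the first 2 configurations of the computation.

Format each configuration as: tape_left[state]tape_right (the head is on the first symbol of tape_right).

Transitions applied:
Step 1: δ(s0, 1) = (s2, 1, R)

The first 2 configurations are:
[s0]10101110 ⊢ 1[s2]0101110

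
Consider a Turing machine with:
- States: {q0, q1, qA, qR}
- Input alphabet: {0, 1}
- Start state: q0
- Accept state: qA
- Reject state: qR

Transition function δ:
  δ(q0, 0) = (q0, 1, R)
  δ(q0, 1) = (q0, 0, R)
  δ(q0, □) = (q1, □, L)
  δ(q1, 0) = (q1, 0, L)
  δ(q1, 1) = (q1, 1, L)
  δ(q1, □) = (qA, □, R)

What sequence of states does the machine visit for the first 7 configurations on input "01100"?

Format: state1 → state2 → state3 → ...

Execution trace:
Initial: [q0]01100
Step 1: δ(q0, 0) = (q0, 1, R) → 1[q0]1100
Step 2: δ(q0, 1) = (q0, 0, R) → 10[q0]100
Step 3: δ(q0, 1) = (q0, 0, R) → 100[q0]00
Step 4: δ(q0, 0) = (q0, 1, R) → 1001[q0]0
Step 5: δ(q0, 0) = (q0, 1, R) → 10011[q0]□
Step 6: δ(q0, □) = (q1, □, L) → 1001[q1]1□

State sequence: q0 → q0 → q0 → q0 → q0 → q0 → q1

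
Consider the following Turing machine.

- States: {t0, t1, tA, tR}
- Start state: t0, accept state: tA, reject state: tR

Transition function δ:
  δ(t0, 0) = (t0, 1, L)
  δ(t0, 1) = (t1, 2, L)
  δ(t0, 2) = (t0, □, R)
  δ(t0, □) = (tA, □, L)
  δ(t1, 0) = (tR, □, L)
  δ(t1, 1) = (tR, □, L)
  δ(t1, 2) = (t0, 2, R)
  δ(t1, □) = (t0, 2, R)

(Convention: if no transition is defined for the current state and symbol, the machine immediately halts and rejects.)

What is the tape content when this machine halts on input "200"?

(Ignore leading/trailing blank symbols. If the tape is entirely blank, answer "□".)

Execution trace:
Initial: [t0]200
Step 1: δ(t0, 2) = (t0, □, R) → □[t0]00
Step 2: δ(t0, 0) = (t0, 1, L) → [t0]□10
Step 3: δ(t0, □) = (tA, □, L) → [tA]□□10

The machine reaches the accept state tA and halts.

Final tape (ignoring leading/trailing blanks): 10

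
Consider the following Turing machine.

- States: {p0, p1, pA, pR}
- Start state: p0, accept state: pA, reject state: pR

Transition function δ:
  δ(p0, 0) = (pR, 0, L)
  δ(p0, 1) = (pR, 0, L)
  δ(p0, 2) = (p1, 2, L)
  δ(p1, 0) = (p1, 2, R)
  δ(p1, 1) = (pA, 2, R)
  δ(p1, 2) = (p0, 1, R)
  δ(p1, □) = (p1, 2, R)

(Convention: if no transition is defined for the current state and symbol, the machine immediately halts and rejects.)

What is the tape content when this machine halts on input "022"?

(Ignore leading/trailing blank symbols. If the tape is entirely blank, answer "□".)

Execution trace:
Initial: [p0]022
Step 1: δ(p0, 0) = (pR, 0, L) → [pR]□022

The machine reaches the reject state pR and halts.

Final tape (ignoring leading/trailing blanks): 022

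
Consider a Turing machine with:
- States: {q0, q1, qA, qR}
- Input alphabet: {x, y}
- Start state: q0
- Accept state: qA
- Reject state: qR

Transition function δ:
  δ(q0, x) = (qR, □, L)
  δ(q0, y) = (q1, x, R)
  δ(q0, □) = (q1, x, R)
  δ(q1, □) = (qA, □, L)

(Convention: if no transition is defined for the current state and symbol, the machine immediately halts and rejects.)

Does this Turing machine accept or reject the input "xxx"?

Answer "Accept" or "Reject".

Execution trace:
Initial: [q0]xxx
Step 1: δ(q0, x) = (qR, □, L) → [qR]□□xx

The machine reaches the reject state qR and halts.

Answer: Reject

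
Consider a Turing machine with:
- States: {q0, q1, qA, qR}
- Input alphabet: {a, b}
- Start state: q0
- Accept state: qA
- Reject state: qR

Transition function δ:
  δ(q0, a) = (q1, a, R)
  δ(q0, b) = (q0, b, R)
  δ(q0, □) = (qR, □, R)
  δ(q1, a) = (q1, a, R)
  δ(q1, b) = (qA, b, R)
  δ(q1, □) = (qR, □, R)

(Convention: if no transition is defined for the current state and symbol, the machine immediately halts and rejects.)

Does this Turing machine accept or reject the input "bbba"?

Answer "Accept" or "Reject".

Execution trace:
Initial: [q0]bbba
Step 1: δ(q0, b) = (q0, b, R) → b[q0]bba
Step 2: δ(q0, b) = (q0, b, R) → bb[q0]ba
Step 3: δ(q0, b) = (q0, b, R) → bbb[q0]a
Step 4: δ(q0, a) = (q1, a, R) → bbba[q1]□
Step 5: δ(q1, □) = (qR, □, R) → bbba□[qR]□

The machine reaches the reject state qR and halts.

Answer: Reject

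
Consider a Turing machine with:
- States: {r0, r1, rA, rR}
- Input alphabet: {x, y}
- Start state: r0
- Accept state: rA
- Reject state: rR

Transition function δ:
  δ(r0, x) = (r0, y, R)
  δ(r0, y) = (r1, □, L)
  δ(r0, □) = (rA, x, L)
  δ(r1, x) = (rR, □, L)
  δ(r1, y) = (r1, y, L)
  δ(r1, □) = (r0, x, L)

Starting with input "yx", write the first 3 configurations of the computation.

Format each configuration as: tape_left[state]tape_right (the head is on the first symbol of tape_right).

Transitions applied:
Step 1: δ(r0, y) = (r1, □, L)
Step 2: δ(r1, □) = (r0, x, L)

The first 3 configurations are:
[r0]yx ⊢ [r1]□□x ⊢ [r0]□x□x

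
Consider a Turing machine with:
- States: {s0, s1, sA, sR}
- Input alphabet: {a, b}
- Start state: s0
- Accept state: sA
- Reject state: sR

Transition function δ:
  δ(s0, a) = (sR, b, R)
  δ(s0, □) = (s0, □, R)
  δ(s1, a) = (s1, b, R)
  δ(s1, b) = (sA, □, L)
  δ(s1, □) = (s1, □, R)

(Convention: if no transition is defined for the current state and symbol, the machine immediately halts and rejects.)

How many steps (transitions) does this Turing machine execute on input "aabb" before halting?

Execution trace:
Initial: [s0]aabb
Step 1: δ(s0, a) = (sR, b, R) → b[sR]abb

The machine reaches the reject state sR and halts.

The machine executed 1 step before halting.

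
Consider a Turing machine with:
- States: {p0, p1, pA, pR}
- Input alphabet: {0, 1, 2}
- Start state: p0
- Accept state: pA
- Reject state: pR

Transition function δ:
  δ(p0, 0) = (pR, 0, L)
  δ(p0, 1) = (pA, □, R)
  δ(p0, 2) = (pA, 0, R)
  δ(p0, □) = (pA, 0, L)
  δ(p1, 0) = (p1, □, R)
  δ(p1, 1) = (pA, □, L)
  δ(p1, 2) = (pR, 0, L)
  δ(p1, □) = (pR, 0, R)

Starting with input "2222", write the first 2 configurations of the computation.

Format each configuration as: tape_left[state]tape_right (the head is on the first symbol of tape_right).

Transitions applied:
Step 1: δ(p0, 2) = (pA, 0, R)

The first 2 configurations are:
[p0]2222 ⊢ 0[pA]222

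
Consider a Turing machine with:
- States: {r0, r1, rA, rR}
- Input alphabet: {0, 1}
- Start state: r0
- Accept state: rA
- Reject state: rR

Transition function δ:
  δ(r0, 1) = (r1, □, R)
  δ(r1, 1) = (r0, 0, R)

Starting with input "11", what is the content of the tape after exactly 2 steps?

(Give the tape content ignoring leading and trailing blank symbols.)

Execution trace:
Initial: [r0]11
Step 1: δ(r0, 1) = (r1, □, R) → □[r1]1
Step 2: δ(r1, 1) = (r0, 0, R) → □0[r0]□

No transition is defined for δ(r0, □). By convention the machine halts and rejects.

After 2 steps, the tape (ignoring leading/trailing blanks) is: 0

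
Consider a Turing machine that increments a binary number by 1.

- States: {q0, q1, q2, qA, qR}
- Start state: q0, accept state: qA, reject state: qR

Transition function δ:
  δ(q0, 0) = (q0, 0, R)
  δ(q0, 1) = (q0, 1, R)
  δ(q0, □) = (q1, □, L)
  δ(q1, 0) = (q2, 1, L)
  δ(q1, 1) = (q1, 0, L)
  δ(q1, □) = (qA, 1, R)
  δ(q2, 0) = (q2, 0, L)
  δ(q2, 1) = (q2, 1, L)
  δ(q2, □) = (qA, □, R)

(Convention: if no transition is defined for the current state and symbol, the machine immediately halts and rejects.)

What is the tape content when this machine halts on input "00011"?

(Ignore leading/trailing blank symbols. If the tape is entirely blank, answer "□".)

Execution trace:
Initial: [q0]00011
Step 1: δ(q0, 0) = (q0, 0, R) → 0[q0]0011
Step 2: δ(q0, 0) = (q0, 0, R) → 00[q0]011
Step 3: δ(q0, 0) = (q0, 0, R) → 000[q0]11
Step 4: δ(q0, 1) = (q0, 1, R) → 0001[q0]1
Step 5: δ(q0, 1) = (q0, 1, R) → 00011[q0]□
Step 6: δ(q0, □) = (q1, □, L) → 0001[q1]1□
Step 7: δ(q1, 1) = (q1, 0, L) → 000[q1]10□
Step 8: δ(q1, 1) = (q1, 0, L) → 00[q1]000□
Step 9: δ(q1, 0) = (q2, 1, L) → 0[q2]0100□
Step 10: δ(q2, 0) = (q2, 0, L) → [q2]00100□
Step 11: δ(q2, 0) = (q2, 0, L) → [q2]□00100□
Step 12: δ(q2, □) = (qA, □, R) → □[qA]00100□

The machine reaches the accept state qA and halts.

Final tape (ignoring leading/trailing blanks): 00100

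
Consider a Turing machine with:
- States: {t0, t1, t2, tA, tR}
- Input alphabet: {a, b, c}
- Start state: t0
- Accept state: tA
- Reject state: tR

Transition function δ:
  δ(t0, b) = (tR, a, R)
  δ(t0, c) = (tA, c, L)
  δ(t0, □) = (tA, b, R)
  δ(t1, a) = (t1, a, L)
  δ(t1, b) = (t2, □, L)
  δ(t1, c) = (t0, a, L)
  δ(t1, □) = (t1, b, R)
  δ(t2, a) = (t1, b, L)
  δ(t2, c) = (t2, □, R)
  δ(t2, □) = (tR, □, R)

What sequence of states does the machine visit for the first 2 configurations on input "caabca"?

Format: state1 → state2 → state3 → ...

Execution trace:
Initial: [t0]caabca
Step 1: δ(t0, c) = (tA, c, L) → [tA]□caabca

The machine reaches the accept state tA and halts.

State sequence: t0 → tA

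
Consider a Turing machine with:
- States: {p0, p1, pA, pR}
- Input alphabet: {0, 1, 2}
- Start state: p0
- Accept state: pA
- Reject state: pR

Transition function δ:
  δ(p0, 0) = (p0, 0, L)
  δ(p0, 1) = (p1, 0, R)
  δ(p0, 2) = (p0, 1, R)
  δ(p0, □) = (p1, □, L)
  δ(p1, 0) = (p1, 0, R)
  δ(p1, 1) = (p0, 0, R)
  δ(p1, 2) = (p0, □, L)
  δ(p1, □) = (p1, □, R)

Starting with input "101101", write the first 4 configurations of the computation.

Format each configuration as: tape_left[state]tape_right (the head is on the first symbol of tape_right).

Transitions applied:
Step 1: δ(p0, 1) = (p1, 0, R)
Step 2: δ(p1, 0) = (p1, 0, R)
Step 3: δ(p1, 1) = (p0, 0, R)

The first 4 configurations are:
[p0]101101 ⊢ 0[p1]01101 ⊢ 00[p1]1101 ⊢ 000[p0]101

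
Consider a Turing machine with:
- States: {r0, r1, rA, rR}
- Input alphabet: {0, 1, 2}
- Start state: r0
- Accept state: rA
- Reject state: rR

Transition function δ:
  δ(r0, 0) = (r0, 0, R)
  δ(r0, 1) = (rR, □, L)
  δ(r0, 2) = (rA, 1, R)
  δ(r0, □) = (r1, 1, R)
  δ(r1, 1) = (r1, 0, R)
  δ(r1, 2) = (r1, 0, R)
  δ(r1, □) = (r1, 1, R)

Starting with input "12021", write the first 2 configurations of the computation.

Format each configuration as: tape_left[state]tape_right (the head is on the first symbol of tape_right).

Transitions applied:
Step 1: δ(r0, 1) = (rR, □, L)

The first 2 configurations are:
[r0]12021 ⊢ [rR]□□2021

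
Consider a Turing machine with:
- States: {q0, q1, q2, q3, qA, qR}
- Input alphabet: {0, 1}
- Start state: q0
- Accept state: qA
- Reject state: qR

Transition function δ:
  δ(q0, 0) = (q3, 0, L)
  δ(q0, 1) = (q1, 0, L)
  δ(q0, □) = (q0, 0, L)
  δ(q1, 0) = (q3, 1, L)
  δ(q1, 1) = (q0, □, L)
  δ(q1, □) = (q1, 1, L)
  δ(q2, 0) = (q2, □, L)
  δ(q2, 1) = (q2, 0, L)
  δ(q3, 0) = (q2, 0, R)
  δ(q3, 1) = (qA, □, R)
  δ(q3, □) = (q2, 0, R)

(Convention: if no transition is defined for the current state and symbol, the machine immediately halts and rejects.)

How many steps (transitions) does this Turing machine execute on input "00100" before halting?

Execution trace:
Initial: [q0]00100
Step 1: δ(q0, 0) = (q3, 0, L) → [q3]□00100
Step 2: δ(q3, □) = (q2, 0, R) → 0[q2]00100
Step 3: δ(q2, 0) = (q2, □, L) → [q2]0□0100
Step 4: δ(q2, 0) = (q2, □, L) → [q2]□□□0100

No transition is defined for δ(q2, □). By convention the machine halts and rejects.

The machine executed 4 steps before halting.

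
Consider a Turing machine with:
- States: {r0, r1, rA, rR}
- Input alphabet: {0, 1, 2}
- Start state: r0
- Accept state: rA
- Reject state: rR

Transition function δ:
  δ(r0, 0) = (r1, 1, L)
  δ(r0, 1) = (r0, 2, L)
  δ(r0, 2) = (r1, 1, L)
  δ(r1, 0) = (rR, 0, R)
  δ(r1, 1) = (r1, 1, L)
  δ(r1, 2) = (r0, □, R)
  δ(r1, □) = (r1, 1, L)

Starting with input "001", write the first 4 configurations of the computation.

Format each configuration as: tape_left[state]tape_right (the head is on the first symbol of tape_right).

Transitions applied:
Step 1: δ(r0, 0) = (r1, 1, L)
Step 2: δ(r1, □) = (r1, 1, L)
Step 3: δ(r1, □) = (r1, 1, L)

The first 4 configurations are:
[r0]001 ⊢ [r1]□101 ⊢ [r1]□1101 ⊢ [r1]□11101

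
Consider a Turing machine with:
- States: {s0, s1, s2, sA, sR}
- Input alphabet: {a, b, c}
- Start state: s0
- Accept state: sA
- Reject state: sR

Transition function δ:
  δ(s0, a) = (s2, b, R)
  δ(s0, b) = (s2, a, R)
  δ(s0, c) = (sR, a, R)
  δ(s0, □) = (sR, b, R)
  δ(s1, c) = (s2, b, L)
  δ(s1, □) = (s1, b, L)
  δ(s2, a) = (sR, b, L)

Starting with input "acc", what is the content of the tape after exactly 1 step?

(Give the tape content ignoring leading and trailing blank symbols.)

Execution trace:
Initial: [s0]acc
Step 1: δ(s0, a) = (s2, b, R) → b[s2]cc

No transition is defined for δ(s2, c). By convention the machine halts and rejects.

After 1 step, the tape (ignoring leading/trailing blanks) is: bcc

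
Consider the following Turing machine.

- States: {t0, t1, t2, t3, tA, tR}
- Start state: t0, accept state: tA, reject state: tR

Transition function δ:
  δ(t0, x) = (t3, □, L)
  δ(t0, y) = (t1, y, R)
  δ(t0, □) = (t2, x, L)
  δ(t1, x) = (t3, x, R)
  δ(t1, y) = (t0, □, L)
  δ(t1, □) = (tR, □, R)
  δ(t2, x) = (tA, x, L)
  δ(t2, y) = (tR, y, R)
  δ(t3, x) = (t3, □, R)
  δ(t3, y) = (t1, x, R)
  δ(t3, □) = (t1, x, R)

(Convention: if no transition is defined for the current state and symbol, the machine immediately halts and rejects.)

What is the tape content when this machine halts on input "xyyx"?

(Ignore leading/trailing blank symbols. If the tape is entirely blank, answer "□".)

Execution trace:
Initial: [t0]xyyx
Step 1: δ(t0, x) = (t3, □, L) → [t3]□□yyx
Step 2: δ(t3, □) = (t1, x, R) → x[t1]□yyx
Step 3: δ(t1, □) = (tR, □, R) → x□[tR]yyx

The machine reaches the reject state tR and halts.

Final tape (ignoring leading/trailing blanks): x□yyx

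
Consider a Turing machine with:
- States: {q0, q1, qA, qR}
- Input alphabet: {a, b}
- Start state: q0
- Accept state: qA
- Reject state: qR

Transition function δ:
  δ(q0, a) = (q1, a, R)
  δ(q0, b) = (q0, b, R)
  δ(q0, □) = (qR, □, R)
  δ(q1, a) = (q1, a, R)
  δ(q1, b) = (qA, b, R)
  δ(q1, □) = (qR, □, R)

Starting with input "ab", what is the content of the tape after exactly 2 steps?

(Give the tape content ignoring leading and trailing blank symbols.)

Execution trace:
Initial: [q0]ab
Step 1: δ(q0, a) = (q1, a, R) → a[q1]b
Step 2: δ(q1, b) = (qA, b, R) → ab[qA]□

The machine reaches the accept state qA and halts.

After 2 steps, the tape (ignoring leading/trailing blanks) is: ab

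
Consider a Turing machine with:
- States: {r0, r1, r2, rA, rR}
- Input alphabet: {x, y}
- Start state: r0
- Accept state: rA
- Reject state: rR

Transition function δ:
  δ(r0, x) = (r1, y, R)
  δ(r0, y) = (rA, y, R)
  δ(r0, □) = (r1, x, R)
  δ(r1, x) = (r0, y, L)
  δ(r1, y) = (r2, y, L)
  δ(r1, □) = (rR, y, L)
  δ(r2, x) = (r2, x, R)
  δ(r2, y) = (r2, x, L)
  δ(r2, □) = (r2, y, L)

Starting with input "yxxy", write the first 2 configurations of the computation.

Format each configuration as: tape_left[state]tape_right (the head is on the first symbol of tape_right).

Transitions applied:
Step 1: δ(r0, y) = (rA, y, R)

The first 2 configurations are:
[r0]yxxy ⊢ y[rA]xxy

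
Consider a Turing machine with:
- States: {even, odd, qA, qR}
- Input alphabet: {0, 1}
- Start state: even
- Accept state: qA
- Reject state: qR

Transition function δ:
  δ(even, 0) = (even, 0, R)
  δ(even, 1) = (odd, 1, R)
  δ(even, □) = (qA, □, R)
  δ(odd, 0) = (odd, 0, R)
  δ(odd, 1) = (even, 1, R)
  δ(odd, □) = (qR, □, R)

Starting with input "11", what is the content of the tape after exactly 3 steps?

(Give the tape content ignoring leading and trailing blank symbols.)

Execution trace:
Initial: [even]11
Step 1: δ(even, 1) = (odd, 1, R) → 1[odd]1
Step 2: δ(odd, 1) = (even, 1, R) → 11[even]□
Step 3: δ(even, □) = (qA, □, R) → 11□[qA]□

The machine reaches the accept state qA and halts.

After 3 steps, the tape (ignoring leading/trailing blanks) is: 11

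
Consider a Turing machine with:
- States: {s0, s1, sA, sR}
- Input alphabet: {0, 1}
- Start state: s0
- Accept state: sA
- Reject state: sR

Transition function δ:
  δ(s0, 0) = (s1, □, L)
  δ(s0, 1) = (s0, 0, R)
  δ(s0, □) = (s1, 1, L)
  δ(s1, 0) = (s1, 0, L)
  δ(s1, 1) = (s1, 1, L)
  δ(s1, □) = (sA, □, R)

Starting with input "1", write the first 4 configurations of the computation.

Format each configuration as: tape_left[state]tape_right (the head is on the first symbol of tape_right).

Transitions applied:
Step 1: δ(s0, 1) = (s0, 0, R)
Step 2: δ(s0, □) = (s1, 1, L)
Step 3: δ(s1, 0) = (s1, 0, L)

The first 4 configurations are:
[s0]1 ⊢ 0[s0]□ ⊢ [s1]01 ⊢ [s1]□01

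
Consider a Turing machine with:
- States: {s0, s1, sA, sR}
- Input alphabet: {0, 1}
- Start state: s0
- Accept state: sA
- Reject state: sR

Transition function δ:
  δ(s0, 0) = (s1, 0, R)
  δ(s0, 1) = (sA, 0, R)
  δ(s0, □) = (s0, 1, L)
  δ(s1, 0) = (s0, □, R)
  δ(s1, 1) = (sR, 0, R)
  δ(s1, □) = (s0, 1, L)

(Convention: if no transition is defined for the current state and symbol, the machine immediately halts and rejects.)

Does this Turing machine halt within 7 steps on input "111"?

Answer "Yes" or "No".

Execution trace:
Initial: [s0]111
Step 1: δ(s0, 1) = (sA, 0, R) → 0[sA]11

The machine reaches the accept state sA and halts.
The machine halted after 1 step (within the 7-step bound).

Answer: Yes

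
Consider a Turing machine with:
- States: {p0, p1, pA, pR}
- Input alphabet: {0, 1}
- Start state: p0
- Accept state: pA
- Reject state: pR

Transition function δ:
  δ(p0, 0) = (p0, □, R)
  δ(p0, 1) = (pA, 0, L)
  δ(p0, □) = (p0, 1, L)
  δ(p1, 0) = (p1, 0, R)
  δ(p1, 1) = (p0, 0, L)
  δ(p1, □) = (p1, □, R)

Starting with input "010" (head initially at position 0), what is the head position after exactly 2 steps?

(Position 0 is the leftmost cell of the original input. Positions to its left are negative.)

Execution trace (head position shown):
Step 0: [p0]010  (head at position 0)
Step 1: move right → □[p0]10  (head at position 1)
Step 2: move left → [pA]□00  (head at position 0)

After 2 steps, the head is at position 0.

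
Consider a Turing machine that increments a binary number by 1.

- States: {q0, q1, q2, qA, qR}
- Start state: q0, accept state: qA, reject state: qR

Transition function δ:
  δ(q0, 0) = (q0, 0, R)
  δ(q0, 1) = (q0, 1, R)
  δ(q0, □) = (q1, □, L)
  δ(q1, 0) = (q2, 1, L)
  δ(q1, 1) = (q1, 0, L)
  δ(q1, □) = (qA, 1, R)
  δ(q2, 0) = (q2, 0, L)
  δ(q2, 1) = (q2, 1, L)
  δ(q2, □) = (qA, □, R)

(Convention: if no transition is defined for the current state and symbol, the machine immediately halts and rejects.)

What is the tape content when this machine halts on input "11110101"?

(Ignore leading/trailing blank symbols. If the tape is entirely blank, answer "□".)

Execution trace:
Initial: [q0]11110101
Step 1: δ(q0, 1) = (q0, 1, R) → 1[q0]1110101
Step 2: δ(q0, 1) = (q0, 1, R) → 11[q0]110101
Step 3: δ(q0, 1) = (q0, 1, R) → 111[q0]10101
Step 4: δ(q0, 1) = (q0, 1, R) → 1111[q0]0101
Step 5: δ(q0, 0) = (q0, 0, R) → 11110[q0]101
Step 6: δ(q0, 1) = (q0, 1, R) → 111101[q0]01
Step 7: δ(q0, 0) = (q0, 0, R) → 1111010[q0]1
Step 8: δ(q0, 1) = (q0, 1, R) → 11110101[q0]□
Step 9: δ(q0, □) = (q1, □, L) → 1111010[q1]1□
Step 10: δ(q1, 1) = (q1, 0, L) → 111101[q1]00□
Step 11: δ(q1, 0) = (q2, 1, L) → 11110[q2]110□
Step 12: δ(q2, 1) = (q2, 1, L) → 1111[q2]0110□
Step 13: δ(q2, 0) = (q2, 0, L) → 111[q2]10110□
Step 14: δ(q2, 1) = (q2, 1, L) → 11[q2]110110□
Step 15: δ(q2, 1) = (q2, 1, L) → 1[q2]1110110□
Step 16: δ(q2, 1) = (q2, 1, L) → [q2]11110110□
Step 17: δ(q2, 1) = (q2, 1, L) → [q2]□11110110□
Step 18: δ(q2, □) = (qA, □, R) → □[qA]11110110□

The machine reaches the accept state qA and halts.

Final tape (ignoring leading/trailing blanks): 11110110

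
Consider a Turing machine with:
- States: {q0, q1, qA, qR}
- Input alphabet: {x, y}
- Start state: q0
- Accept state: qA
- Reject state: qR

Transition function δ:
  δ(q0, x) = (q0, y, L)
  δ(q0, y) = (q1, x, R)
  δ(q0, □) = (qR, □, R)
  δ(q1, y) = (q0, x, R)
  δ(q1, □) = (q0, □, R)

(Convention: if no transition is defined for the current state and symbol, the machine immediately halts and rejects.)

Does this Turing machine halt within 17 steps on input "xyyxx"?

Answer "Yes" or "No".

Execution trace:
Initial: [q0]xyyxx
Step 1: δ(q0, x) = (q0, y, L) → [q0]□yyyxx
Step 2: δ(q0, □) = (qR, □, R) → □[qR]yyyxx

The machine reaches the reject state qR and halts.
The machine halted after 2 steps (within the 17-step bound).

Answer: Yes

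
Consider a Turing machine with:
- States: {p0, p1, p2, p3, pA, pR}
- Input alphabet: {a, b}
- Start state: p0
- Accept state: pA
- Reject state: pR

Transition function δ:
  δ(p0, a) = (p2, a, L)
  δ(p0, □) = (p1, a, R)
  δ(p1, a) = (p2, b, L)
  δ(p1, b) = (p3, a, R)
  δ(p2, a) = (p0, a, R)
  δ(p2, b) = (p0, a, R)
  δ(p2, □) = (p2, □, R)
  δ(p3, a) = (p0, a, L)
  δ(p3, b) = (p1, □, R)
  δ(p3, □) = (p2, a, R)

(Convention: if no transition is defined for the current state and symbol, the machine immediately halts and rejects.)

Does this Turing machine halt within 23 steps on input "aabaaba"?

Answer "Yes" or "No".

Execution trace:
Initial: [p0]aabaaba
Step 1: δ(p0, a) = (p2, a, L) → [p2]□aabaaba
Step 2: δ(p2, □) = (p2, □, R) → □[p2]aabaaba
Step 3: δ(p2, a) = (p0, a, R) → □a[p0]abaaba
Step 4: δ(p0, a) = (p2, a, L) → □[p2]aabaaba
Step 5: δ(p2, a) = (p0, a, R) → □a[p0]abaaba
Step 6: δ(p0, a) = (p2, a, L) → □[p2]aabaaba
Step 7: δ(p2, a) = (p0, a, R) → □a[p0]abaaba
Step 8: δ(p0, a) = (p2, a, L) → □[p2]aabaaba
Step 9: δ(p2, a) = (p0, a, R) → □a[p0]abaaba
Step 10: δ(p0, a) = (p2, a, L) → □[p2]aabaaba
Step 11: δ(p2, a) = (p0, a, R) → □a[p0]abaaba
Step 12: δ(p0, a) = (p2, a, L) → □[p2]aabaaba
Step 13: δ(p2, a) = (p0, a, R) → □a[p0]abaaba
Step 14: δ(p0, a) = (p2, a, L) → □[p2]aabaaba
Step 15: δ(p2, a) = (p0, a, R) → □a[p0]abaaba
Step 16: δ(p0, a) = (p2, a, L) → □[p2]aabaaba
Step 17: δ(p2, a) = (p0, a, R) → □a[p0]abaaba
Step 18: δ(p0, a) = (p2, a, L) → □[p2]aabaaba
Step 19: δ(p2, a) = (p0, a, R) → □a[p0]abaaba
Step 20: δ(p0, a) = (p2, a, L) → □[p2]aabaaba
Step 21: δ(p2, a) = (p0, a, R) → □a[p0]abaaba
Step 22: δ(p0, a) = (p2, a, L) → □[p2]aabaaba
Step 23: δ(p2, a) = (p0, a, R) → □a[p0]abaaba

The machine has not reached a halting state after 23 steps.
The machine did not halt within the 23-step bound.

Answer: No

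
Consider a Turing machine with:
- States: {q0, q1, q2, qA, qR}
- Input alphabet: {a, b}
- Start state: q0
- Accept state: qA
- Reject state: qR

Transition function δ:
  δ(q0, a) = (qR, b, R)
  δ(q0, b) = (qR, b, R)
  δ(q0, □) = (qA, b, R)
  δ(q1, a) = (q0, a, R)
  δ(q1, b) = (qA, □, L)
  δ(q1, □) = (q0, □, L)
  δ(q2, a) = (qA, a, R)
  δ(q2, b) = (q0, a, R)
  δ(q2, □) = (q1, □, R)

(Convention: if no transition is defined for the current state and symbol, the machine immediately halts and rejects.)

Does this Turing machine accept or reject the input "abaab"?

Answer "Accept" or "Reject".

Execution trace:
Initial: [q0]abaab
Step 1: δ(q0, a) = (qR, b, R) → b[qR]baab

The machine reaches the reject state qR and halts.

Answer: Reject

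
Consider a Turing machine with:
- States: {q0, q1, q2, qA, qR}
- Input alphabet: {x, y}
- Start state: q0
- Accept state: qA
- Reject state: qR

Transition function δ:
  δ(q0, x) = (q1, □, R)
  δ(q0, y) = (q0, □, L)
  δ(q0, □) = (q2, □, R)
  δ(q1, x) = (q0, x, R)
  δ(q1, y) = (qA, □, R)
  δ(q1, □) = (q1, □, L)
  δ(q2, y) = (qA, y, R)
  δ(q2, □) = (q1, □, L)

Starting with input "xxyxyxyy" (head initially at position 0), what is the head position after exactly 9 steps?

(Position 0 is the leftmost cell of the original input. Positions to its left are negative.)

Execution trace (head position shown):
Step 0: [q0]xxyxyxyy  (head at position 0)
Step 1: move right → □[q1]xyxyxyy  (head at position 1)
Step 2: move right → □x[q0]yxyxyy  (head at position 2)
Step 3: move left → □[q0]x□xyxyy  (head at position 1)
Step 4: move right → □□[q1]□xyxyy  (head at position 2)
Step 5: move left → □[q1]□□xyxyy  (head at position 1)
Step 6: move left → [q1]□□□xyxyy  (head at position 0)
Step 7: move left → [q1]□□□□xyxyy  (head at position -1)
Step 8: move left → [q1]□□□□□xyxyy  (head at position -2)
Step 9: move left → [q1]□□□□□□xyxyy  (head at position -3)

After 9 steps, the head is at position -3.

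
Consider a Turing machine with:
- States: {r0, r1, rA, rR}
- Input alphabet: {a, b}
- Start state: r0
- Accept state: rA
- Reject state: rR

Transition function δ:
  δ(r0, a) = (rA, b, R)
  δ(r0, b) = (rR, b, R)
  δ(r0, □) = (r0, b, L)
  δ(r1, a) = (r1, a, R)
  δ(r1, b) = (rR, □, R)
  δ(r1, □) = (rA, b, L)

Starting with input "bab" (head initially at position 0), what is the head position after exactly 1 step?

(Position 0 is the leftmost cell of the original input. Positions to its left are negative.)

Execution trace (head position shown):
Step 0: [r0]bab  (head at position 0)
Step 1: move right → b[rR]ab  (head at position 1)

After 1 step, the head is at position 1.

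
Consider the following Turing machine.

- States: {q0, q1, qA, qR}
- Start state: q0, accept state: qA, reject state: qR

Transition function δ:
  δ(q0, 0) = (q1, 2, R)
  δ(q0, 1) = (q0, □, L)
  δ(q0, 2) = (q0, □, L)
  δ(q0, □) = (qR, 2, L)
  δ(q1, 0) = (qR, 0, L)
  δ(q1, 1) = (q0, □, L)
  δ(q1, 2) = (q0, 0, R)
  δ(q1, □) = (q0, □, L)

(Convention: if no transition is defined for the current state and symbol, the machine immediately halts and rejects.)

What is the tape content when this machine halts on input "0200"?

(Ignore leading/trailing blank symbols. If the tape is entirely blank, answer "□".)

Execution trace:
Initial: [q0]0200
Step 1: δ(q0, 0) = (q1, 2, R) → 2[q1]200
Step 2: δ(q1, 2) = (q0, 0, R) → 20[q0]00
Step 3: δ(q0, 0) = (q1, 2, R) → 202[q1]0
Step 4: δ(q1, 0) = (qR, 0, L) → 20[qR]20

The machine reaches the reject state qR and halts.

Final tape (ignoring leading/trailing blanks): 2020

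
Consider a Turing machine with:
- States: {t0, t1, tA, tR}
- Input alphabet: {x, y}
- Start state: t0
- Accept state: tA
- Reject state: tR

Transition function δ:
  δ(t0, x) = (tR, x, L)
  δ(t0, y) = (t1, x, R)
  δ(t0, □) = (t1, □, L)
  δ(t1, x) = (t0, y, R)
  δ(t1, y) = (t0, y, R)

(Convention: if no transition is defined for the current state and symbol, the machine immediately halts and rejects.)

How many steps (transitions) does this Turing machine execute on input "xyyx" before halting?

Execution trace:
Initial: [t0]xyyx
Step 1: δ(t0, x) = (tR, x, L) → [tR]□xyyx

The machine reaches the reject state tR and halts.

The machine executed 1 step before halting.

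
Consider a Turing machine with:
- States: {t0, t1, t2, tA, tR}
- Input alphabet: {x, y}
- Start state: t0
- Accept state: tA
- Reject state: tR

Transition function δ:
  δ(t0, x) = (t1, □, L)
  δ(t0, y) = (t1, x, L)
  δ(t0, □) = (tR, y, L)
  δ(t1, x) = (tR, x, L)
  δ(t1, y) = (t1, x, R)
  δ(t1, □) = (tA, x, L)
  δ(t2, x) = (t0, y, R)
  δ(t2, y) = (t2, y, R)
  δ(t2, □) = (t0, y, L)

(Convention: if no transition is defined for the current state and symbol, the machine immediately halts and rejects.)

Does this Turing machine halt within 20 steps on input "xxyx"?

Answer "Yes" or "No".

Execution trace:
Initial: [t0]xxyx
Step 1: δ(t0, x) = (t1, □, L) → [t1]□□xyx
Step 2: δ(t1, □) = (tA, x, L) → [tA]□x□xyx

The machine reaches the accept state tA and halts.
The machine halted after 2 steps (within the 20-step bound).

Answer: Yes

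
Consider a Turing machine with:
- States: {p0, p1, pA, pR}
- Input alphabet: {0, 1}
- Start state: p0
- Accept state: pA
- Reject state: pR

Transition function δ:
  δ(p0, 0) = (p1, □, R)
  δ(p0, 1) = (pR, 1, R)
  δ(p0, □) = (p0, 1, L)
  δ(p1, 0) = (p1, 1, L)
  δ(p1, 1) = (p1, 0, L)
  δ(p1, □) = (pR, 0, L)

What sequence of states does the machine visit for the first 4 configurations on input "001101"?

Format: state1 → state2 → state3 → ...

Execution trace:
Initial: [p0]001101
Step 1: δ(p0, 0) = (p1, □, R) → □[p1]01101
Step 2: δ(p1, 0) = (p1, 1, L) → [p1]□11101
Step 3: δ(p1, □) = (pR, 0, L) → [pR]□011101

The machine reaches the reject state pR and halts.

State sequence: p0 → p1 → p1 → pR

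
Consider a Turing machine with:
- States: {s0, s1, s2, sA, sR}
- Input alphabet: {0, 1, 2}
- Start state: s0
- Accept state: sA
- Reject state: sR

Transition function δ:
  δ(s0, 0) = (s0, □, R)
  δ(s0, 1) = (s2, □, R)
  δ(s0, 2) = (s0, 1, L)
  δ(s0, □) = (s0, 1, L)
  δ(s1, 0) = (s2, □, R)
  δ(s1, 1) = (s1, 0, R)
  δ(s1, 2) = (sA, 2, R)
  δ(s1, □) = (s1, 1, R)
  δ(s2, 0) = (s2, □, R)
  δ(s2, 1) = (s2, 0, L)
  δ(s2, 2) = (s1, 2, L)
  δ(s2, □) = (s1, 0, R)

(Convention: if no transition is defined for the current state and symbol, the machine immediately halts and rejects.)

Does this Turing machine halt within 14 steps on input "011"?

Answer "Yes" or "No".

Execution trace:
Initial: [s0]011
Step 1: δ(s0, 0) = (s0, □, R) → □[s0]11
Step 2: δ(s0, 1) = (s2, □, R) → □□[s2]1
Step 3: δ(s2, 1) = (s2, 0, L) → □[s2]□0
Step 4: δ(s2, □) = (s1, 0, R) → □0[s1]0
Step 5: δ(s1, 0) = (s2, □, R) → □0□[s2]□
Step 6: δ(s2, □) = (s1, 0, R) → □0□0[s1]□
Step 7: δ(s1, □) = (s1, 1, R) → □0□01[s1]□
Step 8: δ(s1, □) = (s1, 1, R) → □0□011[s1]□
Step 9: δ(s1, □) = (s1, 1, R) → □0□0111[s1]□
Step 10: δ(s1, □) = (s1, 1, R) → □0□01111[s1]□
Step 11: δ(s1, □) = (s1, 1, R) → □0□011111[s1]□
Step 12: δ(s1, □) = (s1, 1, R) → □0□0111111[s1]□
Step 13: δ(s1, □) = (s1, 1, R) → □0□01111111[s1]□
Step 14: δ(s1, □) = (s1, 1, R) → □0□011111111[s1]□

The machine has not reached a halting state after 14 steps.
The machine did not halt within the 14-step bound.

Answer: No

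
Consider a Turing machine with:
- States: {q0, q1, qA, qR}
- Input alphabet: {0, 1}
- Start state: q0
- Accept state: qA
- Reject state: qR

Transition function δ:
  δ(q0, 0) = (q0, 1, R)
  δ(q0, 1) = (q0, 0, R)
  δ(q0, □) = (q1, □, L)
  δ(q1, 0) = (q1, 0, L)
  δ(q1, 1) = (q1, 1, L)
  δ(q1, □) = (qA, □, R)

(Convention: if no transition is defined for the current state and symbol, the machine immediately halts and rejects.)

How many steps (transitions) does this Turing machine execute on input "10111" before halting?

Execution trace:
Initial: [q0]10111
Step 1: δ(q0, 1) = (q0, 0, R) → 0[q0]0111
Step 2: δ(q0, 0) = (q0, 1, R) → 01[q0]111
Step 3: δ(q0, 1) = (q0, 0, R) → 010[q0]11
Step 4: δ(q0, 1) = (q0, 0, R) → 0100[q0]1
Step 5: δ(q0, 1) = (q0, 0, R) → 01000[q0]□
Step 6: δ(q0, □) = (q1, □, L) → 0100[q1]0□
Step 7: δ(q1, 0) = (q1, 0, L) → 010[q1]00□
Step 8: δ(q1, 0) = (q1, 0, L) → 01[q1]000□
Step 9: δ(q1, 0) = (q1, 0, L) → 0[q1]1000□
Step 10: δ(q1, 1) = (q1, 1, L) → [q1]01000□
Step 11: δ(q1, 0) = (q1, 0, L) → [q1]□01000□
Step 12: δ(q1, □) = (qA, □, R) → □[qA]01000□

The machine reaches the accept state qA and halts.

The machine executed 12 steps before halting.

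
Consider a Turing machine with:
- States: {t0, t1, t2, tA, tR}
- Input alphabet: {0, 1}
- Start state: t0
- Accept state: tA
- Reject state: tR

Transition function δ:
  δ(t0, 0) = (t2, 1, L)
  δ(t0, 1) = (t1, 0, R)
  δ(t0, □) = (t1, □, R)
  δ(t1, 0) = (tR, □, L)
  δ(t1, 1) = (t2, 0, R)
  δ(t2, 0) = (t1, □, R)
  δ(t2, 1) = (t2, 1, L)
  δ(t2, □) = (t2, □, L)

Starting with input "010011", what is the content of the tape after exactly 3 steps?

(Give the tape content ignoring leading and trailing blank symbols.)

Execution trace:
Initial: [t0]010011
Step 1: δ(t0, 0) = (t2, 1, L) → [t2]□110011
Step 2: δ(t2, □) = (t2, □, L) → [t2]□□110011
Step 3: δ(t2, □) = (t2, □, L) → [t2]□□□110011

After 3 steps, the tape (ignoring leading/trailing blanks) is: 110011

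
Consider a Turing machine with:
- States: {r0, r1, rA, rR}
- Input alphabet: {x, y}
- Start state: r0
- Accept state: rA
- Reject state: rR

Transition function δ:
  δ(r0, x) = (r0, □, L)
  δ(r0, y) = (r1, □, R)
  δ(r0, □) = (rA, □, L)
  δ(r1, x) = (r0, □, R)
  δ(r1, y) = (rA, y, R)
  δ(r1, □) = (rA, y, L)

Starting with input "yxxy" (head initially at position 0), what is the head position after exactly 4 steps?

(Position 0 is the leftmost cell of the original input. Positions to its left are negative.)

Execution trace (head position shown):
Step 0: [r0]yxxy  (head at position 0)
Step 1: move right → □[r1]xxy  (head at position 1)
Step 2: move right → □□[r0]xy  (head at position 2)
Step 3: move left → □[r0]□□y  (head at position 1)
Step 4: move left → [rA]□□□y  (head at position 0)

After 4 steps, the head is at position 0.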